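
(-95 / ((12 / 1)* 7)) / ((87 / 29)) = -95 / 252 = -0.38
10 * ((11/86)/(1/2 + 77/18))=495/1849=0.27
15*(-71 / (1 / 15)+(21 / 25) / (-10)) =-15976.26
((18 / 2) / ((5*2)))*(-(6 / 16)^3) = -243 / 5120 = -0.05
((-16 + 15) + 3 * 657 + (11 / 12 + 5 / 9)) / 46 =70973 / 1656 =42.86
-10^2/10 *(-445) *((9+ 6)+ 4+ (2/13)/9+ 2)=10942550/117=93526.07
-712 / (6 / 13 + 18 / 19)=-43966 / 87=-505.36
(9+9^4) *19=124830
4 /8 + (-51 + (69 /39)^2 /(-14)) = -60006 /1183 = -50.72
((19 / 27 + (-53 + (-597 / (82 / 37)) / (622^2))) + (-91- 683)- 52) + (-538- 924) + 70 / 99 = -22044020843137 / 9422172936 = -2339.59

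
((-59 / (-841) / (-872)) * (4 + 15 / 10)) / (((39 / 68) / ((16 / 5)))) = -44132 / 17875455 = -0.00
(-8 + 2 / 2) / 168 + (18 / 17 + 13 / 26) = 619 / 408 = 1.52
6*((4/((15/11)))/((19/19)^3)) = 88/5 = 17.60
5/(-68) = -0.07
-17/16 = -1.06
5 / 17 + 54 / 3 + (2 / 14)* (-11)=1990 / 119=16.72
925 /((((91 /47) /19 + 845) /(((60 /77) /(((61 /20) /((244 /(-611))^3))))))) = -1255614240000 /70504533848749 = -0.02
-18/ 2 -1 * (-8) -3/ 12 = -5/ 4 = -1.25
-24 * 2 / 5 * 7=-67.20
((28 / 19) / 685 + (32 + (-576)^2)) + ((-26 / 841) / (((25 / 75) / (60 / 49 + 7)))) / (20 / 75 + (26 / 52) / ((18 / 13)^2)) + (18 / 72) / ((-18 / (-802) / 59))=332463.75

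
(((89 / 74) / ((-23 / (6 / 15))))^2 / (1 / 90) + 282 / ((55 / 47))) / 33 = 3200042804 / 438141605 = 7.30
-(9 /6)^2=-2.25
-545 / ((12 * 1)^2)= -545 / 144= -3.78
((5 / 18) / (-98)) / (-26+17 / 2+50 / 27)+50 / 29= 828187 / 480298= 1.72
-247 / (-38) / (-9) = -0.72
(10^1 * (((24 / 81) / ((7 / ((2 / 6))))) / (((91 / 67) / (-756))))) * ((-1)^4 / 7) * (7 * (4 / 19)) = -85760 / 5187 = -16.53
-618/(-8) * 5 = 1545/4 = 386.25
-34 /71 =-0.48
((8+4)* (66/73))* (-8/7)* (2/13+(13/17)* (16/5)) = -18209664/564655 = -32.25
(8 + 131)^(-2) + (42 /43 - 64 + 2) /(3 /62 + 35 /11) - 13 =-58369515716 /1830259009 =-31.89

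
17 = 17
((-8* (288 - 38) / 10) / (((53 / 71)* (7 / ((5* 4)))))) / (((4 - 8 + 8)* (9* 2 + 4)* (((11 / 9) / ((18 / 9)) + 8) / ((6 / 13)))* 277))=-766800 / 455566111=-0.00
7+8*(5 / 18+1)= 155 / 9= 17.22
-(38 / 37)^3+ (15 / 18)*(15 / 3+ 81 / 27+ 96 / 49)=53730476 / 7445991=7.22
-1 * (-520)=520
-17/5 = -3.40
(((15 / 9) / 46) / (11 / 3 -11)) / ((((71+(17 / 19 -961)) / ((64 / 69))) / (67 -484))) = -0.00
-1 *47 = -47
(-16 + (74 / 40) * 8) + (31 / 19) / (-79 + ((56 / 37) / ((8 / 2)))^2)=-2503813 / 2051145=-1.22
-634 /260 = -317 /130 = -2.44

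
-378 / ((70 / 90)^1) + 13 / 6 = -2903 / 6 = -483.83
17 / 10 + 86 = 877 / 10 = 87.70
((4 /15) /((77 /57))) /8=19 /770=0.02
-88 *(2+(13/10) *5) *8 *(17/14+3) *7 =-176528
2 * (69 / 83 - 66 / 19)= -8334 / 1577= -5.28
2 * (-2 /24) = -1 /6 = -0.17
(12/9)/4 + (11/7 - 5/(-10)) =101/42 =2.40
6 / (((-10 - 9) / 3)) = -18 / 19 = -0.95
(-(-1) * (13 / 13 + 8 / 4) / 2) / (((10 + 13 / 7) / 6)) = 63 / 83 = 0.76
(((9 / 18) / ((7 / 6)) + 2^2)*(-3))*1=-93 / 7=-13.29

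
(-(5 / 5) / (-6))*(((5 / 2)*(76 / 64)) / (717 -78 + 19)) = 95 / 126336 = 0.00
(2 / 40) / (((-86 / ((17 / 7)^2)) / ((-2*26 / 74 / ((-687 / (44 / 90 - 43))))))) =7187141 / 48202049700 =0.00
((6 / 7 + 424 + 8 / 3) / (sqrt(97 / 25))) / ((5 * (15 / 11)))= 98758 * sqrt(97) / 30555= 31.83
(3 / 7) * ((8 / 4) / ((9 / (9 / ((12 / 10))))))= 5 / 7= 0.71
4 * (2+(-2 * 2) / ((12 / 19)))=-52 / 3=-17.33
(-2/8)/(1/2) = -1/2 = -0.50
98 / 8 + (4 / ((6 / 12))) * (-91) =-2863 / 4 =-715.75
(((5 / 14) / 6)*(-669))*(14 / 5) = -223 / 2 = -111.50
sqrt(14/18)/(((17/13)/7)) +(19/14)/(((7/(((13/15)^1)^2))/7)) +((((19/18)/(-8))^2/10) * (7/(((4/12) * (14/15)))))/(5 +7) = 19791559/19353600 +91 * sqrt(7)/51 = 5.74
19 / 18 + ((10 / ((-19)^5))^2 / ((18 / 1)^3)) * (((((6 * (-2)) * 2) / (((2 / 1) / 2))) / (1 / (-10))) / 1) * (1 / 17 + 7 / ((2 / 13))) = 53469028835831521 / 50654869421951862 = 1.06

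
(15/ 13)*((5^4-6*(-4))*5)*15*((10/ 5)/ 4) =730125/ 26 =28081.73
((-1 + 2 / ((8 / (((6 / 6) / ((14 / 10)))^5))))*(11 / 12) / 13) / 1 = -54241 / 806736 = -0.07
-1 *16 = -16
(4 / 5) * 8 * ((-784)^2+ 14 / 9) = 3933808.36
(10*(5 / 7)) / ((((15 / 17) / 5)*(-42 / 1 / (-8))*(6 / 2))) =3400 / 1323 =2.57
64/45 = 1.42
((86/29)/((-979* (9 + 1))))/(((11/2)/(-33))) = 258/141955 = 0.00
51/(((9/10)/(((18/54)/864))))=85/3888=0.02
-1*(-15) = 15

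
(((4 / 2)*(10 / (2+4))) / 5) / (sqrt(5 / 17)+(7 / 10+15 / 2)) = 3485 / 42678-25*sqrt(85) / 42678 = 0.08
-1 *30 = -30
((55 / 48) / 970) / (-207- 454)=-11 / 6155232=-0.00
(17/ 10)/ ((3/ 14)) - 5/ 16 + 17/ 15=2101/ 240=8.75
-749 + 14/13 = -9723/13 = -747.92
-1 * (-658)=658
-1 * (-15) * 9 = 135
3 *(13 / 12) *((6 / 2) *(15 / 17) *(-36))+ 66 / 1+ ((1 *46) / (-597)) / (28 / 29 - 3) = -145906211 / 598791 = -243.67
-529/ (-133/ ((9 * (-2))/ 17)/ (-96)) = 914112/ 2261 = 404.30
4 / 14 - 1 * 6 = -40 / 7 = -5.71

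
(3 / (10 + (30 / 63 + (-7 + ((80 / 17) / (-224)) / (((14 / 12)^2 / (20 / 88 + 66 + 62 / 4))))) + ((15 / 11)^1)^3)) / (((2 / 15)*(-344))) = -0.01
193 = 193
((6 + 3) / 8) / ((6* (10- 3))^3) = 1 / 65856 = 0.00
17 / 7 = 2.43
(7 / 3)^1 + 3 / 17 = 128 / 51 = 2.51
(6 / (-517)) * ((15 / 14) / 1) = -45 / 3619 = -0.01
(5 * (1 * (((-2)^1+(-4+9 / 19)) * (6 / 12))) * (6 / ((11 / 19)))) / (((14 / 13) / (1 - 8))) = 20475 / 22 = 930.68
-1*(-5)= 5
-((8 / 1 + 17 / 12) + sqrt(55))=-113 / 12 -sqrt(55)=-16.83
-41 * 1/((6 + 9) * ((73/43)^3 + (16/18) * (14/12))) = -29338083/63648275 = -0.46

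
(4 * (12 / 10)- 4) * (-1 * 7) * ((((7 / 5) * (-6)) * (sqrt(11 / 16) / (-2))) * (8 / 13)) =-1176 * sqrt(11) / 325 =-12.00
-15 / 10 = -3 / 2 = -1.50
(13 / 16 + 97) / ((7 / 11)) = 17215 / 112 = 153.71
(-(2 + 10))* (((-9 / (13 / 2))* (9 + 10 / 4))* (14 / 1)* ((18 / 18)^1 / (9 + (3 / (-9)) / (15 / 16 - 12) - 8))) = 18466056 / 7111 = 2596.83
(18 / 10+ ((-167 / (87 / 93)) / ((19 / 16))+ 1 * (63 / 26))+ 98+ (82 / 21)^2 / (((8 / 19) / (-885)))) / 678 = -168977829731 / 3569537790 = -47.34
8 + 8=16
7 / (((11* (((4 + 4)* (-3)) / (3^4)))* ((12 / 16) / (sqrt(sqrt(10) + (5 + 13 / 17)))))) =-63* sqrt(289* sqrt(10) + 1666) / 374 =-8.56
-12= -12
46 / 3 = 15.33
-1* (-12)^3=1728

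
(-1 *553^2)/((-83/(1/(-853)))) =-305809/70799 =-4.32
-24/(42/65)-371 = -2857/7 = -408.14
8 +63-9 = 62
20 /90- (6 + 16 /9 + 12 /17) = -1264 /153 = -8.26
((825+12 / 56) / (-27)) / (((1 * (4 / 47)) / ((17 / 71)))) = -3076949 / 35784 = -85.99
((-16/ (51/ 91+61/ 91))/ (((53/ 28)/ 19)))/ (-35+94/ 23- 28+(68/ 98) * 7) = 1113476/ 461259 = 2.41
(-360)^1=-360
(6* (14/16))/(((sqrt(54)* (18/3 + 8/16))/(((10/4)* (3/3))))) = 35* sqrt(6)/312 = 0.27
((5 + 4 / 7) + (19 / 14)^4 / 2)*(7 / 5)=111677 / 10976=10.17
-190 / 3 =-63.33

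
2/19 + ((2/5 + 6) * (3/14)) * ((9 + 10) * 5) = 17342/133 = 130.39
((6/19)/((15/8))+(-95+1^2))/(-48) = 4457/2280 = 1.95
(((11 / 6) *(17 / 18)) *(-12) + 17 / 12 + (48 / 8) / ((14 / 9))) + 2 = -13.50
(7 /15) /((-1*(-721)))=1 /1545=0.00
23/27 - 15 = -382/27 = -14.15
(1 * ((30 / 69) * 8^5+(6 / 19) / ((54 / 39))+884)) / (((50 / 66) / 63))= 1258309.31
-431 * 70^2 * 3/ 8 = -1583925/ 2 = -791962.50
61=61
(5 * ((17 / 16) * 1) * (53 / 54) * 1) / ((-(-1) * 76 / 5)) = 22525 / 65664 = 0.34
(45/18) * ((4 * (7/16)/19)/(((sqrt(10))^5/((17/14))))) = 17 * sqrt(10)/60800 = 0.00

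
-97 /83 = -1.17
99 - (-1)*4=103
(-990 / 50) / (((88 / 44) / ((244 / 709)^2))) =-2947032 / 2513405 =-1.17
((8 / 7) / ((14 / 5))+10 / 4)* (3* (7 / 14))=4.36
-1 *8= -8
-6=-6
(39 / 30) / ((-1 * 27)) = -13 / 270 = -0.05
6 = 6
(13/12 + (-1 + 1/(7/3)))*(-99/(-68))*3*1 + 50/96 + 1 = 10729/2856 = 3.76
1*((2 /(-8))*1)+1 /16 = -3 /16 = -0.19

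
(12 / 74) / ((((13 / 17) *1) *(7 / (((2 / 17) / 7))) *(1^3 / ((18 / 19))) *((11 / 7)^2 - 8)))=-216 / 2476669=-0.00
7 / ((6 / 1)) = 7 / 6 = 1.17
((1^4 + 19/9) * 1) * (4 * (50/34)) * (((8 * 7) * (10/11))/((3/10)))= 15680000/5049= 3105.57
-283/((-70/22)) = 3113/35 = 88.94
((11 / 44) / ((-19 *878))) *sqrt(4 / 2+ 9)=-sqrt(11) / 66728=-0.00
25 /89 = 0.28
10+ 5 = 15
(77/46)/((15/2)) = 77/345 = 0.22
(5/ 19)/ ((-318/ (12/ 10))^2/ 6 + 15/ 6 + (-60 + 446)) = 15/ 689282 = 0.00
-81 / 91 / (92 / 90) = -3645 / 4186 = -0.87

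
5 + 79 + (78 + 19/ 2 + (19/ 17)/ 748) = 2180813/ 12716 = 171.50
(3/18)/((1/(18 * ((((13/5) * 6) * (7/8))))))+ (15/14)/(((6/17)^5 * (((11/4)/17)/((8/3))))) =1222202759/374220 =3266.00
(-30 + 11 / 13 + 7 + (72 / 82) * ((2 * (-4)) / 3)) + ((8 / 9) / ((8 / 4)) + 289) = 1270961 / 4797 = 264.95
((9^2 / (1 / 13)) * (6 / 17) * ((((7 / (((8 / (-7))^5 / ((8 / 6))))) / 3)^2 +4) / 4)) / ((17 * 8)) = 81635165079 / 18253611008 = 4.47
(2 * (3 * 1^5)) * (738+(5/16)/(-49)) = 1735761/392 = 4427.96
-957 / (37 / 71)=-67947 / 37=-1836.41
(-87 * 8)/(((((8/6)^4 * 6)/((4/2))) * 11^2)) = -2349/3872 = -0.61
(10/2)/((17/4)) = 20/17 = 1.18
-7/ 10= -0.70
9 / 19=0.47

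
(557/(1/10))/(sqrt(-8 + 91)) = 5570 * sqrt(83)/83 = 611.39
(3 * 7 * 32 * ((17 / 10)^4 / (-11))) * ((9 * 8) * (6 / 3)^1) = -73474.18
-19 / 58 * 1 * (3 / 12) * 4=-19 / 58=-0.33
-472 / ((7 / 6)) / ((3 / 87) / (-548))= 45006144 / 7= 6429449.14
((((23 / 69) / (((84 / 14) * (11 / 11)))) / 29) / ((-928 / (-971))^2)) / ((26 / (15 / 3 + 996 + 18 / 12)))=1890396205 / 23375978496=0.08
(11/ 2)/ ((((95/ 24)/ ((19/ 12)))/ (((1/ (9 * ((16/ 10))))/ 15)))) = 11/ 1080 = 0.01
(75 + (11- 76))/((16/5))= 25/8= 3.12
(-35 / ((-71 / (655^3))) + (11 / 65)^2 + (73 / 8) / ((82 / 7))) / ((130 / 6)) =81779368806518763 / 12790934000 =6393541.61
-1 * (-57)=57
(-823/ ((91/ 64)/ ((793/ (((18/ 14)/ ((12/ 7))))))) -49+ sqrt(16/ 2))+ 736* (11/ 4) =-12810493/ 21+ 2* sqrt(2) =-610020.65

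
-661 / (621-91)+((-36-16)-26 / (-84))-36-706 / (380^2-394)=-3959887251 / 44521855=-88.94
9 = 9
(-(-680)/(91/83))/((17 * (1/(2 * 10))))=66400/91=729.67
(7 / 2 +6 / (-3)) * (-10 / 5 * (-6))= 18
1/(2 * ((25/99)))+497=24949/50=498.98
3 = 3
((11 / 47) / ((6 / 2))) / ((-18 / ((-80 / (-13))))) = -440 / 16497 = -0.03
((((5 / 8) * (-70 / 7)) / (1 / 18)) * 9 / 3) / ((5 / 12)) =-810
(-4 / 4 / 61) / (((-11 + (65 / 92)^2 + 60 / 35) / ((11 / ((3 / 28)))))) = 18248384 / 95267055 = 0.19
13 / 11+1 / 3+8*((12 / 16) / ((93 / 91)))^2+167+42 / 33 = 11042239 / 63426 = 174.10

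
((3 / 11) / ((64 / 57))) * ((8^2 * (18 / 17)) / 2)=1539 / 187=8.23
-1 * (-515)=515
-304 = -304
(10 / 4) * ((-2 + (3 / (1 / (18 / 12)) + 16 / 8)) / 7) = 45 / 28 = 1.61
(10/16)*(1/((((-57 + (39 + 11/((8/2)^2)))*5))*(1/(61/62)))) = -61/8587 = -0.01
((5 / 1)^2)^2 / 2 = 625 / 2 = 312.50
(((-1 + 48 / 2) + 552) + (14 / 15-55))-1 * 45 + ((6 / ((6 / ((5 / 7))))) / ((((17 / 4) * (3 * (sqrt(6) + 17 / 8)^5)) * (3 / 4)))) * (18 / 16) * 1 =878088552448 * sqrt(6) / 184159863125 + 15087698178787 / 32498799375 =475.93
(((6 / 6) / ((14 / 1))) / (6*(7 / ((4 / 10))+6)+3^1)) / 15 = 1 / 30240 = 0.00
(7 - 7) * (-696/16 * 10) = 0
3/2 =1.50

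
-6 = -6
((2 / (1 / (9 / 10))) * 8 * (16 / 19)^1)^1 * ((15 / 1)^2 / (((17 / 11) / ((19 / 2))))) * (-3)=-855360 / 17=-50315.29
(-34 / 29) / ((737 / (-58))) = 68 / 737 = 0.09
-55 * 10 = -550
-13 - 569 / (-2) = 271.50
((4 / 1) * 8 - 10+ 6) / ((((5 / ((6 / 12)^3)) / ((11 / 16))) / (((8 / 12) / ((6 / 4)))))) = 77 / 360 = 0.21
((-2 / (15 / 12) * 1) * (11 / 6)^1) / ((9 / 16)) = -704 / 135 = -5.21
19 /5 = 3.80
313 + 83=396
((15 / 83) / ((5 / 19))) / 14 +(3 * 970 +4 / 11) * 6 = 223202235 / 12782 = 17462.23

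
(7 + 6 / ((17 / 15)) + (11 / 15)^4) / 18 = 5414761 / 7745625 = 0.70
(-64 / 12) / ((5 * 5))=-16 / 75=-0.21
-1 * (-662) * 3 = 1986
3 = 3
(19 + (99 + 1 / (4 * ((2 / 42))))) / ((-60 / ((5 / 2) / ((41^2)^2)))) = -493 / 271273056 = -0.00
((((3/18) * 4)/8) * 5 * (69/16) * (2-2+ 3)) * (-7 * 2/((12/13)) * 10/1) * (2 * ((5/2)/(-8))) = 261625/512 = 510.99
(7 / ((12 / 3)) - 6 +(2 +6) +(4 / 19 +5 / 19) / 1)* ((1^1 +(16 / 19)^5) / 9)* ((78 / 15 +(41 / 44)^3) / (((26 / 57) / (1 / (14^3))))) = 358162724795 / 111674679660544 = 0.00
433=433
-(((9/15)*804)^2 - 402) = -5807694/25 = -232307.76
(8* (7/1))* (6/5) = 336/5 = 67.20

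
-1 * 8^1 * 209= -1672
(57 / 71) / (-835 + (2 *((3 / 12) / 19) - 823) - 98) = -0.00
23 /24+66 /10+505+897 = 169147 /120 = 1409.56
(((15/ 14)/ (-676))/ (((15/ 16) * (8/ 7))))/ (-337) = 1/ 227812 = 0.00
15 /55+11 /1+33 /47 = 6191 /517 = 11.97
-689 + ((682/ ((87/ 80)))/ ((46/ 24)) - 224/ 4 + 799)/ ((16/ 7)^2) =-484.16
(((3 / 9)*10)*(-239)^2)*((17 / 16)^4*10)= 119270076025 / 49152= 2426555.91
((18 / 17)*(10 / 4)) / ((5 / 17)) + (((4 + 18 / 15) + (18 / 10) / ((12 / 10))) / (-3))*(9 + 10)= -1003 / 30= -33.43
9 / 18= 1 / 2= 0.50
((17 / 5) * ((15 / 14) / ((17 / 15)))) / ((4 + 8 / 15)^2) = 10125 / 64736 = 0.16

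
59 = 59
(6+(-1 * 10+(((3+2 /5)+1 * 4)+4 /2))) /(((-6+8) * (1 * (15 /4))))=18 /25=0.72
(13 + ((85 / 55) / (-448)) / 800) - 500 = -1919948817 / 3942400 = -487.00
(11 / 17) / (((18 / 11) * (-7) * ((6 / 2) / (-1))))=121 / 6426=0.02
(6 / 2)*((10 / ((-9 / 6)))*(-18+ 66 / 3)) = -80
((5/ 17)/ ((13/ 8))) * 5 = 200/ 221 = 0.90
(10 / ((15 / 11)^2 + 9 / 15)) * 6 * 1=3025 / 124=24.40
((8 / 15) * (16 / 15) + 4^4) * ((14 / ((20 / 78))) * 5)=5253248 / 75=70043.31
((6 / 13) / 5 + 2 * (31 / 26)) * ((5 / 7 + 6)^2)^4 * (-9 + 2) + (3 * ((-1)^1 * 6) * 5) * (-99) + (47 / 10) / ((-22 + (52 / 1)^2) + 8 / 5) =-14695164334383160213 / 205219856660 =-71606932.07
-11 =-11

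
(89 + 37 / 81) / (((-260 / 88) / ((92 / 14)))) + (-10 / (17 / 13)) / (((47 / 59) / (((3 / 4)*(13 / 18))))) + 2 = -202.17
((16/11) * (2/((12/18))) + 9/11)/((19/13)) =39/11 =3.55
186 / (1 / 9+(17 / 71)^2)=4219317 / 3821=1104.24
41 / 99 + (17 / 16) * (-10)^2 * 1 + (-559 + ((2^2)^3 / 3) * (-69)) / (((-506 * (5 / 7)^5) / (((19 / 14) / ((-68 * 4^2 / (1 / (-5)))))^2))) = 106.66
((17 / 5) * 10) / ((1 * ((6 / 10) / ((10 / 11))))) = 1700 / 33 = 51.52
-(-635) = 635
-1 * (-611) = 611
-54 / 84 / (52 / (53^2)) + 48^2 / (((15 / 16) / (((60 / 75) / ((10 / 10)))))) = 35150631 / 18200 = 1931.35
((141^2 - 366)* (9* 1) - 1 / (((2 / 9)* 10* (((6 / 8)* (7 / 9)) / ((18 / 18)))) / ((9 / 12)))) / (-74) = -24588819 / 10360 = -2373.44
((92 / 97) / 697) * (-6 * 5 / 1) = -0.04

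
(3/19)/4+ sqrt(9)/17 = 279/1292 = 0.22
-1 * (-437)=437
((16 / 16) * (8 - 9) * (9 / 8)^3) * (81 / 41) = -59049 / 20992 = -2.81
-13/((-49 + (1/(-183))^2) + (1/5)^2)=10883925/40990511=0.27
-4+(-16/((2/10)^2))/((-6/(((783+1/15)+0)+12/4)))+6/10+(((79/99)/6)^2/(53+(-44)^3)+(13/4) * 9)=3937158785470769/75093203790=52430.29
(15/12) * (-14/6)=-35/12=-2.92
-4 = -4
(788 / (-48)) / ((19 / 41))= -8077 / 228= -35.43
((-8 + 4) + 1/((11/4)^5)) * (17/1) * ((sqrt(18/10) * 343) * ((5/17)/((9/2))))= -441221480 * sqrt(5)/483153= -2042.01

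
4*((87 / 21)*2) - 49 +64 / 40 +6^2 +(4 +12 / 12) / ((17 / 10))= 14687 / 595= 24.68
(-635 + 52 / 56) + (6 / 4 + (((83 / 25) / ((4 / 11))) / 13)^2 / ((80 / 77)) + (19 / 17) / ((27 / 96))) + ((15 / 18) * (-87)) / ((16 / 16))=-101449625665277 / 144799200000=-700.62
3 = 3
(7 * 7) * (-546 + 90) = -22344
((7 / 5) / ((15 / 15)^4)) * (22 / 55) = 14 / 25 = 0.56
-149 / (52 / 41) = -6109 / 52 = -117.48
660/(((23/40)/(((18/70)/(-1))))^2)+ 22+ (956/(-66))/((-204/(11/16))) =19549568111/126909216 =154.04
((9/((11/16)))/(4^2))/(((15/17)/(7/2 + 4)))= 153/22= 6.95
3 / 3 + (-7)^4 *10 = 24011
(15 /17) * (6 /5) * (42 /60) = 63 /85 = 0.74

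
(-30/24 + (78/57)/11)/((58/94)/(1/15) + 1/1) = -44227/402952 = -0.11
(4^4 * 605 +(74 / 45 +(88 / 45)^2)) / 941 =313643074 / 1905525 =164.60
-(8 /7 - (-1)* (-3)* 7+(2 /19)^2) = 50151 /2527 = 19.85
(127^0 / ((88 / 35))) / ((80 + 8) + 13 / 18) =315 / 70268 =0.00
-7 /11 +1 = 0.36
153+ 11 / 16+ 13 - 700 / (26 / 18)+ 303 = -14.93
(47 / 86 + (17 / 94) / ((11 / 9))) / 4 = 15439 / 88924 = 0.17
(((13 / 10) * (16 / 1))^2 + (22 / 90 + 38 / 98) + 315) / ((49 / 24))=65997608 / 180075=366.50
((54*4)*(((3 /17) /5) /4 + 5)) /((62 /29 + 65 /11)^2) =9358145082 /560106565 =16.71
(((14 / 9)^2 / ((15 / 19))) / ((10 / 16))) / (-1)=-29792 / 6075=-4.90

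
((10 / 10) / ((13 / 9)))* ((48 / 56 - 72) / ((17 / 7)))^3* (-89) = 98928299592 / 63869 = 1548925.14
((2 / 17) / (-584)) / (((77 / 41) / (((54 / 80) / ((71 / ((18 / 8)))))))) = -9963 / 4342110080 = -0.00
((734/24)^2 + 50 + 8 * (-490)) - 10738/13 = -541535/144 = -3760.66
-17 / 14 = -1.21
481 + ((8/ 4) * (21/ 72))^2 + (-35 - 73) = 373.34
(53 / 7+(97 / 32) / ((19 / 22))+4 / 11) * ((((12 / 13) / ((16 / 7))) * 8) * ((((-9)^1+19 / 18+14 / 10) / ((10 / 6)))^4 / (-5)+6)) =-3130496570733847 / 2037750000000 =-1536.25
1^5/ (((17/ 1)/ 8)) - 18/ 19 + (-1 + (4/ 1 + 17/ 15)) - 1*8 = -21044/ 4845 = -4.34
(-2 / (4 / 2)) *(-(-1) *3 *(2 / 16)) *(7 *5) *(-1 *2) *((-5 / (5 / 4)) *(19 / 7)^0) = -105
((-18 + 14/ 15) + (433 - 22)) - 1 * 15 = 5684/ 15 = 378.93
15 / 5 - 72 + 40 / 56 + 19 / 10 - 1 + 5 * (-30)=-217.39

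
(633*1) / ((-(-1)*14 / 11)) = 6963 / 14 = 497.36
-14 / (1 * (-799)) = 0.02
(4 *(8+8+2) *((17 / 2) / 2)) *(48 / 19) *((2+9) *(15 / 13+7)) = 17126208 / 247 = 69336.87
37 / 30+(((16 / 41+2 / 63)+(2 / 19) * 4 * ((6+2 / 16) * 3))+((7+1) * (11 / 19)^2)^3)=34842136760467 / 1215195106230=28.67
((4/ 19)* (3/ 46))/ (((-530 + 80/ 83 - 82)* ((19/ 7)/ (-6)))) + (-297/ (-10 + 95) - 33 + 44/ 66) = -961779527837/ 26844802935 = -35.83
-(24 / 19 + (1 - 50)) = 907 / 19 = 47.74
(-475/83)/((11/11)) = -5.72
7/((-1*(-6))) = 7/6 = 1.17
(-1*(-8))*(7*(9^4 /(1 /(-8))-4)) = -2939552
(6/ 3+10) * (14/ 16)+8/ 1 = 37/ 2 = 18.50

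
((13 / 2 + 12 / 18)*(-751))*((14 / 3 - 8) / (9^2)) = 161465 / 729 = 221.49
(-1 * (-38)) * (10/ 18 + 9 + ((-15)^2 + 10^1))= 83638/ 9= 9293.11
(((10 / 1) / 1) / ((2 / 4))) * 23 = 460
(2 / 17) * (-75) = -150 / 17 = -8.82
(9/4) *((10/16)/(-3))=-15/32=-0.47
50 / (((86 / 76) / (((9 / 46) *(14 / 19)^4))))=17287200 / 6783551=2.55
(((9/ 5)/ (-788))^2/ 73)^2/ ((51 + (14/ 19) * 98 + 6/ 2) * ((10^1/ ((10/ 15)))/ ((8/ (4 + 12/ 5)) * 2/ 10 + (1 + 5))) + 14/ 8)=124659/ 7433492264039291848000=0.00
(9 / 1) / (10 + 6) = 9 / 16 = 0.56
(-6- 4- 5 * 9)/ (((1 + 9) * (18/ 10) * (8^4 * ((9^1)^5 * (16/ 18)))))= -55/ 3869835264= -0.00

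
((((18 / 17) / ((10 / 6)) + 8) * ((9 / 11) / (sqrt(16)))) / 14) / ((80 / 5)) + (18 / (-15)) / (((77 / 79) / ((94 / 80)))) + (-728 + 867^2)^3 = 886975816159148106473107 / 2094400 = 423498766309753679.56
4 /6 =0.67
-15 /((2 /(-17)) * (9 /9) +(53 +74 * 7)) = -17 /647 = -0.03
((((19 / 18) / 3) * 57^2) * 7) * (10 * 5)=1200325 / 3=400108.33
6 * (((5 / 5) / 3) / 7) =2 / 7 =0.29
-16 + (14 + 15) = 13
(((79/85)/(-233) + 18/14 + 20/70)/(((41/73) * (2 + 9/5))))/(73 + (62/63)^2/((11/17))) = 98937817902/10035836944645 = 0.01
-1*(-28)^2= -784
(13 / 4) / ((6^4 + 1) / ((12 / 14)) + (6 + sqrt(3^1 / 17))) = 6043245 / 2824829434 - 117 * sqrt(51) / 1412414717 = 0.00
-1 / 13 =-0.08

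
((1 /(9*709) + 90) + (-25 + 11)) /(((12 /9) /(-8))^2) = 1939828 /709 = 2736.01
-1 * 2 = -2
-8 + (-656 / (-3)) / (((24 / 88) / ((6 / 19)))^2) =308840 / 1083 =285.17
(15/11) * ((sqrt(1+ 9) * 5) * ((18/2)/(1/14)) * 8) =75600 * sqrt(10)/11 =21733.47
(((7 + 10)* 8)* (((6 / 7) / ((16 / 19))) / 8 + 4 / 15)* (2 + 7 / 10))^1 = 404991 / 2800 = 144.64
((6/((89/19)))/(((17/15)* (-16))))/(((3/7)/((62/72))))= -20615/145248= -0.14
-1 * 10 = -10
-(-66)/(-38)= -33/19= -1.74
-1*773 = -773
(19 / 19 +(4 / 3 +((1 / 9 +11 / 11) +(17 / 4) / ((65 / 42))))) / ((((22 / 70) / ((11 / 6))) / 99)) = 557711 / 156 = 3575.07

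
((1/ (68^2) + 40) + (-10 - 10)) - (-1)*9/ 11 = 1058907/ 50864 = 20.82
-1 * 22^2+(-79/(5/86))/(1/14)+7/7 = -97531/5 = -19506.20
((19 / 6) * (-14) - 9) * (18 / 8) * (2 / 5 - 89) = 10632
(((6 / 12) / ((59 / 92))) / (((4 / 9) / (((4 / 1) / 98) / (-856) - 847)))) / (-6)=1225666665 / 4949392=247.64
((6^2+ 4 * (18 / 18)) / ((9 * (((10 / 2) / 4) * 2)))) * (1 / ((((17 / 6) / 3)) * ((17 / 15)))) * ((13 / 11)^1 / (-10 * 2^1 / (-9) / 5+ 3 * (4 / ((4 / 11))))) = 56160 / 956879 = 0.06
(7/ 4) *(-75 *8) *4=-4200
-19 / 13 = -1.46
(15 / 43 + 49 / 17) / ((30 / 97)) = 114557 / 10965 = 10.45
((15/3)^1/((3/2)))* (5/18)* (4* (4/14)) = 200/189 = 1.06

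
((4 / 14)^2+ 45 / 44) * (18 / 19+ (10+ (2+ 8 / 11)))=3402449 / 225302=15.10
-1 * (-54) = 54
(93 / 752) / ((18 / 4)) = 31 / 1128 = 0.03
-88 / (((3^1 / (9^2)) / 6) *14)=-7128 / 7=-1018.29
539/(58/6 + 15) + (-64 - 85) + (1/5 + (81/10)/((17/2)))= -126.00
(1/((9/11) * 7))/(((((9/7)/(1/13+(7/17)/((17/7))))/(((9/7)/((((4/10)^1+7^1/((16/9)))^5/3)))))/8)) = 267019878400000/396924461038702779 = 0.00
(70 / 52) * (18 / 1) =315 / 13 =24.23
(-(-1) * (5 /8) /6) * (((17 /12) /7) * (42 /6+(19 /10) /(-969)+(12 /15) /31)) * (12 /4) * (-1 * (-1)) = 111047 /249984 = 0.44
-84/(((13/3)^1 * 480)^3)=-21/2249728000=-0.00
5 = 5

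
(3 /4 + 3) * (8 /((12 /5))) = 25 /2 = 12.50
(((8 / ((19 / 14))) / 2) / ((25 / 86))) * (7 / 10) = 16856 / 2375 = 7.10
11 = 11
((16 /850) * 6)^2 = 2304 /180625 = 0.01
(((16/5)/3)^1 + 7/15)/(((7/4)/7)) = 92/15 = 6.13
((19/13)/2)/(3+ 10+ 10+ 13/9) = 171/5720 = 0.03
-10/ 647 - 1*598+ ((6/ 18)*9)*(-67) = -516963/ 647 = -799.02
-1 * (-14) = 14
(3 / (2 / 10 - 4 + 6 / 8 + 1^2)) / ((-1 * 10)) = 6 / 41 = 0.15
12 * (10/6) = 20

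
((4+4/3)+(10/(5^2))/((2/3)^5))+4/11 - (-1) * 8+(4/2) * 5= 70579/2640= 26.73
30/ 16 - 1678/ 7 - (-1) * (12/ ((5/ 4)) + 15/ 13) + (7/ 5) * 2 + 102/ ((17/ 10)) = -597999/ 3640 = -164.29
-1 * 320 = -320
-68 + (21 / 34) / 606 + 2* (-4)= -521961 / 6868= -76.00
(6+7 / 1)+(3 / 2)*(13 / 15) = 143 / 10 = 14.30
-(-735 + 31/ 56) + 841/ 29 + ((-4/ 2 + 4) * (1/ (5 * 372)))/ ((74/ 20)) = 147113129/ 192696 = 763.45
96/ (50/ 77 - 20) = -3696/ 745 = -4.96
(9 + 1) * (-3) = -30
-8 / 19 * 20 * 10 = -1600 / 19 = -84.21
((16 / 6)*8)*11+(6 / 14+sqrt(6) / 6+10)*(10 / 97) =5*sqrt(6) / 291+480206 / 2037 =235.78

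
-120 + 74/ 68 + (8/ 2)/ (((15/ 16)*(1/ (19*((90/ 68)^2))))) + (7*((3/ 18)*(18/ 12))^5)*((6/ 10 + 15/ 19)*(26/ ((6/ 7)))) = 164348863/ 7028480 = 23.38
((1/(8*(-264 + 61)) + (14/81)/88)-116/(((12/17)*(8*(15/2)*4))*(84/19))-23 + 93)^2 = 16343172813353098441/3350020314009600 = 4878.53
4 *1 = 4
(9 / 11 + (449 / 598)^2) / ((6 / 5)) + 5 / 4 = 56682565 / 23601864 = 2.40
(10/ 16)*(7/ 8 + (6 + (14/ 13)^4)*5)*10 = 214780175/ 913952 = 235.00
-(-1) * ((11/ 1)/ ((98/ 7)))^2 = 121/ 196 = 0.62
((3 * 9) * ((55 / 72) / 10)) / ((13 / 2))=33 / 104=0.32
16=16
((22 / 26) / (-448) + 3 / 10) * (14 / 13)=8681 / 27040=0.32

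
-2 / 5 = -0.40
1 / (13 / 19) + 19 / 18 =2.52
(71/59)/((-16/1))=-71/944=-0.08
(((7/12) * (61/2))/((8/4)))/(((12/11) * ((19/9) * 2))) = 4697/2432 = 1.93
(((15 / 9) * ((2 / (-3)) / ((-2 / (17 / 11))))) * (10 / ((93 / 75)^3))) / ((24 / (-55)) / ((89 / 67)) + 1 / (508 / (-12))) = -750589843750 / 58691517219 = -12.79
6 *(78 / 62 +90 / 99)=4434 / 341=13.00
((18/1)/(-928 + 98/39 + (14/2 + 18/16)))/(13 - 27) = 2808/2003519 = 0.00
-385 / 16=-24.06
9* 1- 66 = -57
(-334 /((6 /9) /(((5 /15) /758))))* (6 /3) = -167 /379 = -0.44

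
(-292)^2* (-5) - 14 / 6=-1278967 / 3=-426322.33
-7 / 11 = -0.64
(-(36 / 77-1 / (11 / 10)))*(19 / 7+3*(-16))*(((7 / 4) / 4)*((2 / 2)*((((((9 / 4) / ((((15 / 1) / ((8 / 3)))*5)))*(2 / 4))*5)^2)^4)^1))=-5389 / 240625000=-0.00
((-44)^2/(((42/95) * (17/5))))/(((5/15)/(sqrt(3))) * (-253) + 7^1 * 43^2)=58164700 * sqrt(3)/269119077983 + 3825765900/38445582569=0.10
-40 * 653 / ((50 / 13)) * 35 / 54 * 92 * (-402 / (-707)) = -230258.29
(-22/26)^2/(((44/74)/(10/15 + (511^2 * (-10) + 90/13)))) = -20723807929/6591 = -3144258.52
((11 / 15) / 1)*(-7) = -5.13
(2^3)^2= 64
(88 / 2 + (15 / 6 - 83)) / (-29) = 1.26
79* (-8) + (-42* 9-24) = -1034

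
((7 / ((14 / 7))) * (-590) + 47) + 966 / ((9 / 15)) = -408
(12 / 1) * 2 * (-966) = -23184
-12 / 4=-3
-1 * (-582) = 582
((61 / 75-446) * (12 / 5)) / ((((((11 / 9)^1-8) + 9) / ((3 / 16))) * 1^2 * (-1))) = 901503 / 10000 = 90.15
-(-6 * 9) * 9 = 486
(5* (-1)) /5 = -1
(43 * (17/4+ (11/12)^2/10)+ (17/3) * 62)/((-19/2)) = -774283/13680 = -56.60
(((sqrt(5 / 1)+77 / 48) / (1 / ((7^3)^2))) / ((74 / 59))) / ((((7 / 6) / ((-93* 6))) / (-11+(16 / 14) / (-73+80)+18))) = -11890735038* sqrt(5) / 37 - 152597766321 / 296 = -1234140882.10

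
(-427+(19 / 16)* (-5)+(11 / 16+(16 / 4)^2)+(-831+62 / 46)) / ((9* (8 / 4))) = -114623 / 1656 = -69.22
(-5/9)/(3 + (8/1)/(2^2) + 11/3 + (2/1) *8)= -5/222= -0.02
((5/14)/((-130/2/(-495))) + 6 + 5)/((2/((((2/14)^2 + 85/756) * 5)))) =8776955/1926288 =4.56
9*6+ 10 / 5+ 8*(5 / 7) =432 / 7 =61.71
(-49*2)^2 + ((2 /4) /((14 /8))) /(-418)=14050651 /1463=9604.00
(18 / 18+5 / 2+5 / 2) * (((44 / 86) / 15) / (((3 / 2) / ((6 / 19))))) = 176 / 4085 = 0.04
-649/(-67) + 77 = 5808/67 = 86.69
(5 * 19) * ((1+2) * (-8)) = -2280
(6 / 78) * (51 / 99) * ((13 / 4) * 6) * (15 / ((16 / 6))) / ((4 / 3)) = 2295 / 704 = 3.26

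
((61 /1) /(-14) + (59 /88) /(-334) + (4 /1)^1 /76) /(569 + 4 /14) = -16834767 /2225415280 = -0.01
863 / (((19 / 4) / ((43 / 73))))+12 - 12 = 148436 / 1387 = 107.02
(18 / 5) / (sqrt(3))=6 * sqrt(3) / 5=2.08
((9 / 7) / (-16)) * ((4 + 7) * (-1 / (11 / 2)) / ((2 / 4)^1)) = 9 / 28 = 0.32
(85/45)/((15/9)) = 17/15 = 1.13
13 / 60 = 0.22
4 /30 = 2 /15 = 0.13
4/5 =0.80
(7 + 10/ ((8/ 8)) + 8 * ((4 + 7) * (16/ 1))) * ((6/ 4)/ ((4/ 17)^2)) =1235475/ 32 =38608.59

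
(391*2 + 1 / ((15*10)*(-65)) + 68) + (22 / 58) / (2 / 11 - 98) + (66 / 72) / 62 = 2672266517767 / 3143803000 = 850.01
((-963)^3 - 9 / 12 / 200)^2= 510431768911156692225609 / 640000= 797549638923682331.60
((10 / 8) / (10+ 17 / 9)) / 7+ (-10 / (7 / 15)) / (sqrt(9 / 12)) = 45 / 2996 - 100* sqrt(3) / 7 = -24.73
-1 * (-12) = 12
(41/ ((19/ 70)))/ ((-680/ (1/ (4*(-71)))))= 287/ 366928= 0.00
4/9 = 0.44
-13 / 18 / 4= -13 / 72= -0.18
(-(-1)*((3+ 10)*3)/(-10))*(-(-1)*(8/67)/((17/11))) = -1716/5695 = -0.30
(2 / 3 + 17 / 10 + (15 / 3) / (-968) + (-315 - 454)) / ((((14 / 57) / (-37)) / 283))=2214618897859 / 67760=32683277.71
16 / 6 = 8 / 3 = 2.67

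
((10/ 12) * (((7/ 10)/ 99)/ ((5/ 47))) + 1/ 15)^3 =3048625/ 1676676672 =0.00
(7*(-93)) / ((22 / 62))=-20181 / 11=-1834.64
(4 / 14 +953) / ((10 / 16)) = 53384 / 35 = 1525.26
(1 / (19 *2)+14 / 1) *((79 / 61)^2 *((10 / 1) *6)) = 99793590 / 70699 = 1411.53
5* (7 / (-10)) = -7 / 2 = -3.50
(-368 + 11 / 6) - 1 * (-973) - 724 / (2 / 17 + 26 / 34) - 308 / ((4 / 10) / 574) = -4421937 / 10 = -442193.70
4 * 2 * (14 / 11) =112 / 11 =10.18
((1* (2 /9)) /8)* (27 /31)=3 /124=0.02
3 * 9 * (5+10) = 405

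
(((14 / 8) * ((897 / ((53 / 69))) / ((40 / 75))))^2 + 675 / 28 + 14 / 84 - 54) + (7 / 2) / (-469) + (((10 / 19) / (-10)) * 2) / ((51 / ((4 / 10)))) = 95968213511639557849 / 6536094458880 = 14682807.01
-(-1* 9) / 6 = 3 / 2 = 1.50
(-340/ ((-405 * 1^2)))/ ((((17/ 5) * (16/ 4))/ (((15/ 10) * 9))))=5/ 6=0.83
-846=-846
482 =482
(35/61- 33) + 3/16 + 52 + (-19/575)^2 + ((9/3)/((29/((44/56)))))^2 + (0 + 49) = 914471333186099/13297732210000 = 68.77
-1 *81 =-81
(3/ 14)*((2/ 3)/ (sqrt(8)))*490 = 35*sqrt(2)/ 2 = 24.75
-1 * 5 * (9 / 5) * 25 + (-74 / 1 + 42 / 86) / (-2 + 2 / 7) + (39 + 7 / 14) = -73591 / 516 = -142.62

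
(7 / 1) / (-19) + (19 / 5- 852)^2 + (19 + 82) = 341783339 / 475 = 719543.87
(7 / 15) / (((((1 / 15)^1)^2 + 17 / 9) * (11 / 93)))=3255 / 1562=2.08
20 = 20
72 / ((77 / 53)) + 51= 7743 / 77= 100.56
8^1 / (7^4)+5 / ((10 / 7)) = 16823 / 4802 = 3.50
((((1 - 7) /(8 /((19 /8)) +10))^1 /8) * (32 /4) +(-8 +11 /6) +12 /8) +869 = 329140 /381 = 863.88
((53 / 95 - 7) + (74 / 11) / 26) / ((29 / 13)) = -84001 / 30305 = -2.77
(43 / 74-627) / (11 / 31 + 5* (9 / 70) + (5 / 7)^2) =-70413245 / 169497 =-415.42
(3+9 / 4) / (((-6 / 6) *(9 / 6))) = -3.50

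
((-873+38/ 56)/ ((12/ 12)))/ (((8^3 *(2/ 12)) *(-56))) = 73275/ 401408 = 0.18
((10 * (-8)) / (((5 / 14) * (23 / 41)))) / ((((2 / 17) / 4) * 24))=-39032 / 69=-565.68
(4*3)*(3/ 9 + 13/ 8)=47/ 2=23.50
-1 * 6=-6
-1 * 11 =-11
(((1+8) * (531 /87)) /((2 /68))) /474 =9027 /2291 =3.94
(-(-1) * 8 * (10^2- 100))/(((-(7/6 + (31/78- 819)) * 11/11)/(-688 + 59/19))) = 0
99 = 99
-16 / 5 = -3.20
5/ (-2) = -5/ 2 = -2.50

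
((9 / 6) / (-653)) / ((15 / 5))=-1 / 1306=-0.00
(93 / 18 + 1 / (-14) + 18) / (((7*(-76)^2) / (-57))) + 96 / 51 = 468427 / 253232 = 1.85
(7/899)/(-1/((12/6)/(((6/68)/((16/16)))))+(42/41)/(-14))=-19516/293973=-0.07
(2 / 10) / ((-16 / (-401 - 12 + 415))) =-1 / 40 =-0.02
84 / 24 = 7 / 2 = 3.50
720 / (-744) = -30 / 31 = -0.97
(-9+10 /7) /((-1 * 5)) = 1.51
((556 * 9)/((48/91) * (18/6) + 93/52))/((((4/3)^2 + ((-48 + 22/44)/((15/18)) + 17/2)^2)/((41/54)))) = 16595488/34660705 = 0.48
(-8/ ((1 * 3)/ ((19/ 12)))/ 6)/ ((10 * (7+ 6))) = -19/ 3510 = -0.01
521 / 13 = 40.08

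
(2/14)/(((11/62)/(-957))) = -5394/7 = -770.57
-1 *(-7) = 7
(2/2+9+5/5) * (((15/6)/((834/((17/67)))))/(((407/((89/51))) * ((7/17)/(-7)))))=-0.00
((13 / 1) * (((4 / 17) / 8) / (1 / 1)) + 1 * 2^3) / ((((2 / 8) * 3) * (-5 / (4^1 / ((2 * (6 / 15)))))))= -190 / 17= -11.18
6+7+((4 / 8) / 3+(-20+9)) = 13 / 6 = 2.17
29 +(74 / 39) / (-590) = 333608 / 11505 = 29.00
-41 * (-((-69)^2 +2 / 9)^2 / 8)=75284536241 / 648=116179839.88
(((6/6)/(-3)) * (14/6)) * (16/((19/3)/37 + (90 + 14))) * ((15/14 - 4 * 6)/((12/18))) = 47508/11563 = 4.11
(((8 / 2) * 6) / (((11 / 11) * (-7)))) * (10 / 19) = -240 / 133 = -1.80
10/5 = 2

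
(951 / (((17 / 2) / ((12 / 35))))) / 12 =1902 / 595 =3.20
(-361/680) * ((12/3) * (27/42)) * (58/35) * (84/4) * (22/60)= -1036431/59500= -17.42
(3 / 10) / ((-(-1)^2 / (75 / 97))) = -45 / 194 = -0.23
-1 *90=-90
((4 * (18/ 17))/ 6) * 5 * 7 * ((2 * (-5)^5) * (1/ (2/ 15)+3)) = -27562500/ 17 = -1621323.53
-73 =-73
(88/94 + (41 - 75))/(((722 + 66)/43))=-33411/18518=-1.80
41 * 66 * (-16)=-43296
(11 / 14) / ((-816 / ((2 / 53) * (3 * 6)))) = -33 / 50456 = -0.00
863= 863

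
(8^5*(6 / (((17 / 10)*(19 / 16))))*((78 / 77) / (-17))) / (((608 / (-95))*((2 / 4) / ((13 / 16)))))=623001600 / 422807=1473.49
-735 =-735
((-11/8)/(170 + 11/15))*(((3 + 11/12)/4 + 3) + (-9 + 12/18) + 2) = 6215/327808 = 0.02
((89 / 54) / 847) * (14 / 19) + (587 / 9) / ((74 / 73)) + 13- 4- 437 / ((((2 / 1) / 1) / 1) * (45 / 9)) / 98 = 164072711653 / 2250766980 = 72.90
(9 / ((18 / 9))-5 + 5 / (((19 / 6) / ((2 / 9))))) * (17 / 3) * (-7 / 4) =2023 / 1368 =1.48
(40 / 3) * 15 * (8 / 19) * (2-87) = -136000 / 19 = -7157.89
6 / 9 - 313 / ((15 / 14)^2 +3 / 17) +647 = 605079 / 1471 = 411.34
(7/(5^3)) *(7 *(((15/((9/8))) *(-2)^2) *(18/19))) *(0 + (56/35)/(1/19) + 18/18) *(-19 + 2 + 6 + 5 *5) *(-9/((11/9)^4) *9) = -10989553647744/34772375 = -316042.65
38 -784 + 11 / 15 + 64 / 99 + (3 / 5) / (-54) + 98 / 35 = -734413 / 990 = -741.83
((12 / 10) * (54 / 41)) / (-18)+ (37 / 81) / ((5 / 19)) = 5473 / 3321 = 1.65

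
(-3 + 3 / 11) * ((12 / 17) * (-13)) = 4680 / 187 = 25.03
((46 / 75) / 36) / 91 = 23 / 122850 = 0.00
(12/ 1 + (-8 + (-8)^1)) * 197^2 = -155236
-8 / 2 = -4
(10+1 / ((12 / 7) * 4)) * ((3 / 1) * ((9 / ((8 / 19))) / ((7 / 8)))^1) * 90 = 3747465 / 56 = 66919.02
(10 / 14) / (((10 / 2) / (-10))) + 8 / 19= -134 / 133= -1.01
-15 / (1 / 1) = -15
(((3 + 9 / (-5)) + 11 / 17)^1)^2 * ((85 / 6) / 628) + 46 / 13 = 95881 / 26520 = 3.62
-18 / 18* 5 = -5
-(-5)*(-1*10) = -50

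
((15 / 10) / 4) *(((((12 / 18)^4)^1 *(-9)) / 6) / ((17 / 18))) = -2 / 17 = -0.12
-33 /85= -0.39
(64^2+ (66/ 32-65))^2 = 16265593.13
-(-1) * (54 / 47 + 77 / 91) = 1219 / 611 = 2.00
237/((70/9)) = 2133/70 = 30.47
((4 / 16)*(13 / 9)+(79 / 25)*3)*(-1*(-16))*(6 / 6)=35428 / 225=157.46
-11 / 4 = -2.75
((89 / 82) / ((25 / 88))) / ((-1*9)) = -3916 / 9225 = -0.42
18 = 18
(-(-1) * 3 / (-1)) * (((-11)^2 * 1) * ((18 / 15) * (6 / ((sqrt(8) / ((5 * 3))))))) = -9801 * sqrt(2) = -13860.71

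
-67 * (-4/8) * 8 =268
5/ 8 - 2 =-11/ 8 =-1.38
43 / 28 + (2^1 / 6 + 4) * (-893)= -324923 / 84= -3868.13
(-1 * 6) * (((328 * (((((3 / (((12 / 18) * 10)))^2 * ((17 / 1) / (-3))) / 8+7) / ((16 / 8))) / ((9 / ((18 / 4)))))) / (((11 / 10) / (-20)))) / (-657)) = -899581 / 9636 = -93.36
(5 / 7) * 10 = 50 / 7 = 7.14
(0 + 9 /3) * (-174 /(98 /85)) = -22185 /49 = -452.76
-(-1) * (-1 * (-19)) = 19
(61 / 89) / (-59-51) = -61 / 9790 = -0.01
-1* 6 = -6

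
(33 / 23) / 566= 33 / 13018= 0.00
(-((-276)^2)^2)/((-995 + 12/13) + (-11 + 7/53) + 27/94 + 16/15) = 5637345633354240/974978569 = 5782020.05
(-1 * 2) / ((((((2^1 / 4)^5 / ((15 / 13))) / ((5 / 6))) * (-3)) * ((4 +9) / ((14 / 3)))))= 11200 / 1521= 7.36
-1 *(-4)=4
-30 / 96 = -5 / 16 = -0.31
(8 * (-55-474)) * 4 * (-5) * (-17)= -1438880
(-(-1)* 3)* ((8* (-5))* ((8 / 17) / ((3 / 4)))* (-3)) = 3840 / 17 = 225.88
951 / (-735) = -317 / 245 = -1.29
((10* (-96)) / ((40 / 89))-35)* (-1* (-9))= -19539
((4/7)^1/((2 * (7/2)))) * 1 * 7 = 4/7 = 0.57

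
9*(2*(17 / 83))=306 / 83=3.69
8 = 8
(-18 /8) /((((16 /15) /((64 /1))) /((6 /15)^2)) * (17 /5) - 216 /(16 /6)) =108 /3871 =0.03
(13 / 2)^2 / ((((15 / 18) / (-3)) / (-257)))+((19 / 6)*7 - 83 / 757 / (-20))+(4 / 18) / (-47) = 250481003573 / 6404220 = 39111.87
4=4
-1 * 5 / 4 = -5 / 4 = -1.25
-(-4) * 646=2584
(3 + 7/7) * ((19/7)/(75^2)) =76/39375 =0.00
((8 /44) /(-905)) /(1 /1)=-2 /9955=-0.00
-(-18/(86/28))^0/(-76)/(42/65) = 65/3192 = 0.02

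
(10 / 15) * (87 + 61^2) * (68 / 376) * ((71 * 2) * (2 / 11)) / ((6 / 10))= 91925120 / 4653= 19756.10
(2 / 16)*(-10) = -5 / 4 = -1.25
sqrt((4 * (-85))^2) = 340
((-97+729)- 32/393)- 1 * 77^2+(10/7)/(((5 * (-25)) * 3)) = -121435679/22925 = -5297.09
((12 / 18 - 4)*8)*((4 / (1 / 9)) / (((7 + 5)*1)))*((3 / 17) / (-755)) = 48 / 2567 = 0.02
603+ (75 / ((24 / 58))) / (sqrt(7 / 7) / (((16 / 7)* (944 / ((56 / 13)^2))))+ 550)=13234964404 / 21936543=603.33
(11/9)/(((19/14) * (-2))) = -77/171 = -0.45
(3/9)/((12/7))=7/36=0.19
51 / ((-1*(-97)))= 51 / 97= 0.53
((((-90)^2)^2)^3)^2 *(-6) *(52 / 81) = -307248521481286704658872000000000000000000000000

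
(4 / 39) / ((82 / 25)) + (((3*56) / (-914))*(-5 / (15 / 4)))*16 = 3.95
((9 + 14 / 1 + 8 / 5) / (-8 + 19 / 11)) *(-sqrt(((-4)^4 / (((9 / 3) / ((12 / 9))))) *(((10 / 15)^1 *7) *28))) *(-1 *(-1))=202048 *sqrt(6) / 1035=478.18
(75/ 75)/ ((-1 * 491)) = -1/ 491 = -0.00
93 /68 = 1.37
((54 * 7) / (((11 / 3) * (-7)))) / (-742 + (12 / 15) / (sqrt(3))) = 810 * sqrt(3) / 113553781 + 2253825 / 113553781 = 0.02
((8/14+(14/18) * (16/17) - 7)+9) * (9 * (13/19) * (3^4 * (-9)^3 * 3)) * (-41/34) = 167027831919/38437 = 4345496.06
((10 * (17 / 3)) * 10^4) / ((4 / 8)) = 3400000 / 3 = 1133333.33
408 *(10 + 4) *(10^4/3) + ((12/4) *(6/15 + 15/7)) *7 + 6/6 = 95200272/5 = 19040054.40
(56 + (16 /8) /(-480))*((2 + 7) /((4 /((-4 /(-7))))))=40317 /560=71.99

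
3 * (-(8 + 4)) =-36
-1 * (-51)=51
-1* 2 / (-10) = 1 / 5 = 0.20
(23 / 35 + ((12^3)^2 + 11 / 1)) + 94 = 104513138 / 35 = 2986089.66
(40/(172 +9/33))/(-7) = -88/2653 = -0.03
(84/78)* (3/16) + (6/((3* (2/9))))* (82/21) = 25731/728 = 35.34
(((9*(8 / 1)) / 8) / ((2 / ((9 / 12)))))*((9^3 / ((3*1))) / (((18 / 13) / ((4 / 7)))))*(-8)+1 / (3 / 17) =-56743 / 21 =-2702.05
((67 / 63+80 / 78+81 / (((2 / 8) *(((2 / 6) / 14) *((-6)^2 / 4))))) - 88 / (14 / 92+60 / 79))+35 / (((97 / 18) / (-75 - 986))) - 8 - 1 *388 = -1544812682951 / 263194659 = -5869.47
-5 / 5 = -1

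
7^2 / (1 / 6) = 294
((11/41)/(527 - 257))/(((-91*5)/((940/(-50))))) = 517/12592125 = 0.00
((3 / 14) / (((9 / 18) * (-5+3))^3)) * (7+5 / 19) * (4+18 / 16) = -8487 / 1064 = -7.98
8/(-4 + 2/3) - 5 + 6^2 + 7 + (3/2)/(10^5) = 7120003/200000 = 35.60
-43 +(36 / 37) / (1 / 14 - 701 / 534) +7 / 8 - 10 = -2270847 / 42920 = -52.91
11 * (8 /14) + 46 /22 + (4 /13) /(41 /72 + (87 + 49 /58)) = 8.38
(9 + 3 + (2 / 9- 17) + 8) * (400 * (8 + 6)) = 162400 / 9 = 18044.44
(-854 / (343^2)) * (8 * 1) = -976 / 16807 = -0.06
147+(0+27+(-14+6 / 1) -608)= -442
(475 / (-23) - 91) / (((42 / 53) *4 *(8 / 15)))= -66.04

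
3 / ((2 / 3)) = 9 / 2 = 4.50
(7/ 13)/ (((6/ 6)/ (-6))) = -42/ 13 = -3.23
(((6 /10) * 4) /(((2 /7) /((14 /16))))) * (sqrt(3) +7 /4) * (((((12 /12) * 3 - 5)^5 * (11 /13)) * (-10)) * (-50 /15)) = -150920 /13 - 86240 * sqrt(3) /13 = -23099.39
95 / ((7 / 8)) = 760 / 7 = 108.57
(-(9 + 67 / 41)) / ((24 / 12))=-218 / 41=-5.32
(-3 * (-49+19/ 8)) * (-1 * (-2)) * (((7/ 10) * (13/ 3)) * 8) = 33943/ 5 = 6788.60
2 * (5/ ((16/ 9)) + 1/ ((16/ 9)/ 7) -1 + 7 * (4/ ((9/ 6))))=293/ 6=48.83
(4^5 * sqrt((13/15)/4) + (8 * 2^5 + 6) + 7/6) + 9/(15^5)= 44409377/168750 + 512 * sqrt(195)/15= 739.81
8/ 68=2/ 17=0.12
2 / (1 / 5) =10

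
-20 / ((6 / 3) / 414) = -4140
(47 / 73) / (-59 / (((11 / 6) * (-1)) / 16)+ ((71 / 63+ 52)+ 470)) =32571 / 52513207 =0.00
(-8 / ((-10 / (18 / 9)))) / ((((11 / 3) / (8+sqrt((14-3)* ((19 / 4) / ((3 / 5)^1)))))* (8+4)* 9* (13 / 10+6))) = 32 / 7227+2* sqrt(3135) / 21681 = 0.01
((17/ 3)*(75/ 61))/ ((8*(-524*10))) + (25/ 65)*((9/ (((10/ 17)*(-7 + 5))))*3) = -58687009/ 6648512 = -8.83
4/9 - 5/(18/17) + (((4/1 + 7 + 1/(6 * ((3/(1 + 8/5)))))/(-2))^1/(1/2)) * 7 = -82.29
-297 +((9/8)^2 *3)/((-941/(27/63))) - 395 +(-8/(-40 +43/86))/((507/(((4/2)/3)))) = -35053465109639/50655189312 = -692.00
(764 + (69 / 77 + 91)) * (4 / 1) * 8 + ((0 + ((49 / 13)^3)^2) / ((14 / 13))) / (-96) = 150189544990357 / 5489195712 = 27360.94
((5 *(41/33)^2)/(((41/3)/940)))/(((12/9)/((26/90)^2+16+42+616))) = 268379.92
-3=-3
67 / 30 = 2.23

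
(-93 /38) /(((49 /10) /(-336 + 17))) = 148335 /931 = 159.33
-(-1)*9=9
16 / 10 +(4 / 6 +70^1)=1084 / 15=72.27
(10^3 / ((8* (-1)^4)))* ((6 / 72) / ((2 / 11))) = 1375 / 24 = 57.29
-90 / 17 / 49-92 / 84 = -1.20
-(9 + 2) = -11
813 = 813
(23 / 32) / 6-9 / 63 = -31 / 1344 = -0.02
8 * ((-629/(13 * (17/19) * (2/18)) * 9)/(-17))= 455544/221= 2061.29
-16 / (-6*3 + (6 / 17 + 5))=272 / 215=1.27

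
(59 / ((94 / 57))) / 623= 3363 / 58562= 0.06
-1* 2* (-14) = 28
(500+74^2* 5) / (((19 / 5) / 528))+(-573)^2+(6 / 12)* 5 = 159682997 / 38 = 4202184.13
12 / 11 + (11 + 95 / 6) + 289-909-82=-44489 / 66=-674.08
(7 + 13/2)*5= 135/2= 67.50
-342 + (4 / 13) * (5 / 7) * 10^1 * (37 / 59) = -1828798 / 5369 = -340.62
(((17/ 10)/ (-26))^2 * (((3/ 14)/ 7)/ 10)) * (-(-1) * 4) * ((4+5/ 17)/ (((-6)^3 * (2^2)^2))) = -1241/ 19079424000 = -0.00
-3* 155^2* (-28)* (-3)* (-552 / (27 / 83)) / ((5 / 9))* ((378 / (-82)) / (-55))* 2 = 1398014396352 / 451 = 3099810191.47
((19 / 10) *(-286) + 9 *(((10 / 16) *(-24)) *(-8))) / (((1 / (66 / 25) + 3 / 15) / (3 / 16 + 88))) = 124928529 / 1528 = 81759.51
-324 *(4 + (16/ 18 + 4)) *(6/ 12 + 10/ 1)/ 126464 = -945/ 3952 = -0.24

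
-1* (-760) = 760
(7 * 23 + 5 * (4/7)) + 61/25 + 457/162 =4794499/28350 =169.12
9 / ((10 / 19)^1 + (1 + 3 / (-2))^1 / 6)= 2052 / 101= 20.32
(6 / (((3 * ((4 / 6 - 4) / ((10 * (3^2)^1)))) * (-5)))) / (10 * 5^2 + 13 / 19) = 1026 / 23815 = 0.04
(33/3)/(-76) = -11/76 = -0.14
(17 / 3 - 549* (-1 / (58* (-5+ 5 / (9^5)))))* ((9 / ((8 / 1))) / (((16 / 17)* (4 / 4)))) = 162073767 / 35932160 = 4.51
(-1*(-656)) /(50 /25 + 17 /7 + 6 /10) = 1435 /11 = 130.45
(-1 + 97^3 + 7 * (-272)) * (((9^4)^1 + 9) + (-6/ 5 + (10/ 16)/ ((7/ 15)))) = 209435541594/ 35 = 5983872616.97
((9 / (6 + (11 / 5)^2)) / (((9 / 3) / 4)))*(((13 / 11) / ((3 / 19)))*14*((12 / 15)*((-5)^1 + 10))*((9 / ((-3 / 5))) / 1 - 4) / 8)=-3285100 / 2981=-1102.01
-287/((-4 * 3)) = 287/12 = 23.92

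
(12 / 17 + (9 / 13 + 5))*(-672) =-950208 / 221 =-4299.58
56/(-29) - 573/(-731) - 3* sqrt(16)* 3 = -787483/21199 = -37.15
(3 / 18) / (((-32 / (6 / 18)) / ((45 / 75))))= -1 / 960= -0.00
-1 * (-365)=365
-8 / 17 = -0.47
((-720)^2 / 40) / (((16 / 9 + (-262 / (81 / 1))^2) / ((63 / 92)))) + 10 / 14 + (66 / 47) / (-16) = 881975668939 / 1215381272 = 725.68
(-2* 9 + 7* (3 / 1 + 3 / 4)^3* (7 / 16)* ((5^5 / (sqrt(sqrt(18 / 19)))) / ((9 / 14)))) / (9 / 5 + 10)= -90 / 59 + 669921875* 19^(1 / 4)* 2^(3 / 4)* sqrt(3) / 60416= 67434.77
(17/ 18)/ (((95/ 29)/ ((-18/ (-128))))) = 493/ 12160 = 0.04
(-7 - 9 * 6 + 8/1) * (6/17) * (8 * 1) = -2544/17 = -149.65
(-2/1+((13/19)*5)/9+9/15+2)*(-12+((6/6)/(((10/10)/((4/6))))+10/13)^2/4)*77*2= -2254280336/1300455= -1733.46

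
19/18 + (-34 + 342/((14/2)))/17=4133/2142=1.93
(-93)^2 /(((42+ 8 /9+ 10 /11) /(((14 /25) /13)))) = 8.51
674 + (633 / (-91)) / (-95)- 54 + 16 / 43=230641239 / 371735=620.45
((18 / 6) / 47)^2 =9 / 2209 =0.00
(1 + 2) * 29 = 87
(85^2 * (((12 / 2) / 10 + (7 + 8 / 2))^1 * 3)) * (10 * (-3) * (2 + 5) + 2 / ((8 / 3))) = -105223455 / 2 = -52611727.50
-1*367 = -367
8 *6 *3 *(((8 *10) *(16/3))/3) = 20480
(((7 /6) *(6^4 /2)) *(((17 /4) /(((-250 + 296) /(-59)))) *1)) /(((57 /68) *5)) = -2148426 /2185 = -983.26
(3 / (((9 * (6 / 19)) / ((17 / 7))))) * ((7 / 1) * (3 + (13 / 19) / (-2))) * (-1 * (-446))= 382891 / 18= 21271.72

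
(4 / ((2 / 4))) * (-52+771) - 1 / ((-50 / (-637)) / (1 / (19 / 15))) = 1090969 / 190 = 5741.94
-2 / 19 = -0.11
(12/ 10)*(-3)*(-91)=1638/ 5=327.60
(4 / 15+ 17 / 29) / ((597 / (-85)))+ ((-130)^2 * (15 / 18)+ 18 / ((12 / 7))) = 1464026605 / 103878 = 14093.71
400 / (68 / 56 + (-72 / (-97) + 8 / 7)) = 543200 / 4209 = 129.06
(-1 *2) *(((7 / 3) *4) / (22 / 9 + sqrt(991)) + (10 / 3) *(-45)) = 299.45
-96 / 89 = -1.08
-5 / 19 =-0.26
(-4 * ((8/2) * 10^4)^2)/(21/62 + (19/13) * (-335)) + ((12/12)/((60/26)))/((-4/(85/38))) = 4704460712847103/359653584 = 13080533.39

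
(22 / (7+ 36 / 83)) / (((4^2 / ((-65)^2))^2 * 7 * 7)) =16297620625 / 3869824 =4211.46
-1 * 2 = -2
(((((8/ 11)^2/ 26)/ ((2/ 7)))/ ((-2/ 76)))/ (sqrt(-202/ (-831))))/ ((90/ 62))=-65968 * sqrt(167862)/ 7149285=-3.78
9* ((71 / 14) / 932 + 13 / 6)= 255075 / 13048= 19.55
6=6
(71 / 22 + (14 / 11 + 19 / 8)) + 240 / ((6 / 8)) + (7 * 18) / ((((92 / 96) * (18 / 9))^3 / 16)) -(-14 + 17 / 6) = 182318423 / 292008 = 624.36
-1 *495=-495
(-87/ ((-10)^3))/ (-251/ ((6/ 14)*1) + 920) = 261/ 1003000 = 0.00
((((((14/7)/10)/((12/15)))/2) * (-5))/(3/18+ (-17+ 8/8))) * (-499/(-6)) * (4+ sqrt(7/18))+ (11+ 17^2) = 499 * sqrt(14)/912+ 11899/38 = 315.18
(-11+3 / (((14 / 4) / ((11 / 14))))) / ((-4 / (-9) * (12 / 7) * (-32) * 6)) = 253 / 3584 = 0.07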